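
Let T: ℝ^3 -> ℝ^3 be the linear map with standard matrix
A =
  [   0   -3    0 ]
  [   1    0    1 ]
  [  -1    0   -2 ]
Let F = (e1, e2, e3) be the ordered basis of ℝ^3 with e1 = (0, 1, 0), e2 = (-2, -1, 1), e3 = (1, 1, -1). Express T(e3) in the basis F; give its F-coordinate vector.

(1, 2, 1)

Column 3 of [T]_F is the F-coordinate vector of T(e3).
In standard coordinates T(e3) = A e3 = (-3, 0, 1).
Converting to F: (-3, 0, 1) = e1 + 2e2 + e3, so the coordinate vector is (1, 2, 1).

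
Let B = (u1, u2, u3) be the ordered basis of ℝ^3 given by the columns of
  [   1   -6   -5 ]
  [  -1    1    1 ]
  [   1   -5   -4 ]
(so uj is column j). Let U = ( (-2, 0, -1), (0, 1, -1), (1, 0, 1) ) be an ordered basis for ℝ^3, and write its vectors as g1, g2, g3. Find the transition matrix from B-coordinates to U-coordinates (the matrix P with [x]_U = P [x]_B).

Column j of P is [uj]_U, since P maps B-coordinates to U-coordinates.
Expressing u1 in U: u1 = -g1 - g2 - g3, so column 1 of P is (-1, -1, -1).
Doing the same for each uj gives P = [[-1, 2, 2], [-1, 1, 1], [-1, -2, -1]].

[[-1, 2, 2], [-1, 1, 1], [-1, -2, -1]]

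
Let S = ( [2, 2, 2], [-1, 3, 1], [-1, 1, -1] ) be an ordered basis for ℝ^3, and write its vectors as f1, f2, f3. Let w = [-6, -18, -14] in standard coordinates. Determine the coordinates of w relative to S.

[-4, -4, 2]

Write w = c_1 f1 + ... + c_3 f3 and solve for the c_i.
Gaussian elimination on [M | w] yields c = (-4, -4, 2).
Check: -4f1 - 4f2 + 2f3 = [-6, -18, -14].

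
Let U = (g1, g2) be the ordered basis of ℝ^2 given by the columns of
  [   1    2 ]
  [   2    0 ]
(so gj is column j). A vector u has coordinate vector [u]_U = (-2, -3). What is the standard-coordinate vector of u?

(-8, -4)

u = M [u]_U, where M has columns g1, g2.
Carrying out the matrix-vector product, u = (-8, -4).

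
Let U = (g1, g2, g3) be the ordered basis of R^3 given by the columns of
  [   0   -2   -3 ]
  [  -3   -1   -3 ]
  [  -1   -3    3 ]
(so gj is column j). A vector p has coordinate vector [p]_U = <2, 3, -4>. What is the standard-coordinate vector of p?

By definition p = 2g1 + 3g2 - 4g3.
Summing componentwise gives <6, 3, -23>.

<6, 3, -23>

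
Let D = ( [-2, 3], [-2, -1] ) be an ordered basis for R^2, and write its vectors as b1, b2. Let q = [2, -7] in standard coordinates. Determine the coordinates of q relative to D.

We seek scalars with c_1 b1 + c_2 b2 = q; equivalently solve M c = q where the columns of M are b1, b2.
System: -2c_1 - 2c_2 = 2, 3c_1 - c_2 = -7; solving gives c_1 = -2, c_2 = 1.
Check: -2b1 + b2 = [2, -7].

[-2, 1]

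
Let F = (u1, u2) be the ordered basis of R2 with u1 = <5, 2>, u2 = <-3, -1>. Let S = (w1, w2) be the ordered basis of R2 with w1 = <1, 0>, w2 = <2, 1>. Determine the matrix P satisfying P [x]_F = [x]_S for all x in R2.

[[1, -1], [2, -1]]

Let M have columns uj and N have columns wj. Then for every x, N [x]_S = x = M [x]_F, so P = N^(-1) M.
Since det N = 1, N^(-1) has integer entries; multiplying gives P = [[1, -1], [2, -1]].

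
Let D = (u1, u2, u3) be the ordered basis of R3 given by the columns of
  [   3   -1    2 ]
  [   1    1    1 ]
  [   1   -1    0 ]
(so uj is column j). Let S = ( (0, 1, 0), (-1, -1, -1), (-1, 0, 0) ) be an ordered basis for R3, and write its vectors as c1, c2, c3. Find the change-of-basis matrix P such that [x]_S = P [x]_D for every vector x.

Take x = uj: its D-coordinates are the j-th standard unit vector, so P e_j — column j of P — equals [uj]_S.
u1 = 0·c1 - c2 - 2c3, giving column 1 = (0, -1, -2); repeating for each j gives P = [[0, 2, 1], [-1, 1, 0], [-2, 0, -2]].

[[0, 2, 1], [-1, 1, 0], [-2, 0, -2]]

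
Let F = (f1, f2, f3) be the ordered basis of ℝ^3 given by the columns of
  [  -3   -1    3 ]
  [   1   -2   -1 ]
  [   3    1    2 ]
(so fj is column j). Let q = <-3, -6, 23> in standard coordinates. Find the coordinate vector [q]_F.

<4, 3, 4>

[q]_F is the unique c with M c = q, where M has columns f1, ..., f3.
Solving this 3x3 system gives c = (4, 3, 4).
Check: 4f1 + 3f2 + 4f3 = <-3, -6, 23>.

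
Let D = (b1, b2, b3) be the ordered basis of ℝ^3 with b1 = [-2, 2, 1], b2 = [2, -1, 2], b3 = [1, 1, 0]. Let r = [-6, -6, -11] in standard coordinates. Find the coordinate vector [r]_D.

[r]_D is the unique c with M c = r, where M has columns b1, ..., b3.
Row-reducing the augmented matrix [M | r] gives c = (-3, -4, -4).
Check: -3b1 - 4b2 - 4b3 = [-6, -6, -11].

[-3, -4, -4]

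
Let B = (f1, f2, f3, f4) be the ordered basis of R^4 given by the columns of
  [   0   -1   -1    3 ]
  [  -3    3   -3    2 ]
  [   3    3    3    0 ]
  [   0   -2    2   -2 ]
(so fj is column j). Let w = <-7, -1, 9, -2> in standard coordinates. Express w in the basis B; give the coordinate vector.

<2, 2, -1, -2>

We seek scalars with c_1 f1 + ... + c_4 f4 = w; equivalently solve M c = w where the columns of M are f1, ..., f4.
Solving this 4x4 system gives c = (2, 2, -1, -2).
Check: 2f1 + 2f2 - f3 - 2f4 = <-7, -1, 9, -2>.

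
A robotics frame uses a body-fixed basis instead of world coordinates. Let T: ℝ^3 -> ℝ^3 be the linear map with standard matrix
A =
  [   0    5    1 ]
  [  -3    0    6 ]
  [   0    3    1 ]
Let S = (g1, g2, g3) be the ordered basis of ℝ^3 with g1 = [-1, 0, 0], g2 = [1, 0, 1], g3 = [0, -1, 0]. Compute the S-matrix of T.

[[0, 0, 2], [0, 1, -3], [-3, -3, 0]]

With P the matrix whose columns are g1, ..., g3, [T]_S = P^(-1) A P.
Column by column: T(g1) = A g1 = [0, 3, 0]; its S-coordinates [0, 0, -3] give column 1.
Continuing for each basis vector yields [T]_S = [[0, 0, 2], [0, 1, -3], [-3, -3, 0]].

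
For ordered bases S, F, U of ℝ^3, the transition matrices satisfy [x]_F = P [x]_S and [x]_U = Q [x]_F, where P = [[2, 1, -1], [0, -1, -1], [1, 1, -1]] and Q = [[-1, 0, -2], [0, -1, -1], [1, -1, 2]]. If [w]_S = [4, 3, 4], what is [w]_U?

Apply P to get F-coordinates [7, -7, 3], then Q to get U-coordinates.
The result is [w]_U = [-13, 4, 20].

[-13, 4, 20]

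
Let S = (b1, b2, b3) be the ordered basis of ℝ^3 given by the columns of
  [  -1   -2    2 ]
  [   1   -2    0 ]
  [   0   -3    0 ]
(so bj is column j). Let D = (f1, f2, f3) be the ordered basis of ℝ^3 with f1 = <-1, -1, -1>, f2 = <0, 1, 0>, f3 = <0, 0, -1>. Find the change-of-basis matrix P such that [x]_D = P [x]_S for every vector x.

Take x = bj: its S-coordinates are the j-th standard unit vector, so P e_j — column j of P — equals [bj]_D.
b1 = f1 + 2f2 - f3, giving column 1 = <1, 2, -1>; repeating for each j gives P = [[1, 2, -2], [2, 0, -2], [-1, 1, 2]].

[[1, 2, -2], [2, 0, -2], [-1, 1, 2]]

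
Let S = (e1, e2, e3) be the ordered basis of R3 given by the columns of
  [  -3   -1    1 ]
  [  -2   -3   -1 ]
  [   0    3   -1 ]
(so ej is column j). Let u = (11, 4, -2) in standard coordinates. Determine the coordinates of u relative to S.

(-3, 0, 2)

Write u = c_1 e1 + ... + c_3 e3 and solve for the c_i.
Row-reducing the augmented matrix [M | u] gives c = (-3, 0, 2).
Check: -3e1 + 0·e2 + 2e3 = (11, 4, -2).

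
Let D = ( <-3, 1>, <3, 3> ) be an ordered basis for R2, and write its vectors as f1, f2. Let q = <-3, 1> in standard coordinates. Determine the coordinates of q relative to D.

Write q = c_1 f1 + c_2 f2 and solve for the c_i.
System: -3c_1 + 3c_2 = -3, c_1 + 3c_2 = 1; solving gives c_1 = 1, c_2 = 0.
Check: f1 + 0·f2 = <-3, 1>.

<1, 0>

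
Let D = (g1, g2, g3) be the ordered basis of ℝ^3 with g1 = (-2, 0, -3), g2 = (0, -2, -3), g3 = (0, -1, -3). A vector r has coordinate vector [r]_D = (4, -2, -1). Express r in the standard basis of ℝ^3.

r = M [r]_D, where M has columns g1, ..., g3.
Carrying out the matrix-vector product, r = (-8, 5, -3).

(-8, 5, -3)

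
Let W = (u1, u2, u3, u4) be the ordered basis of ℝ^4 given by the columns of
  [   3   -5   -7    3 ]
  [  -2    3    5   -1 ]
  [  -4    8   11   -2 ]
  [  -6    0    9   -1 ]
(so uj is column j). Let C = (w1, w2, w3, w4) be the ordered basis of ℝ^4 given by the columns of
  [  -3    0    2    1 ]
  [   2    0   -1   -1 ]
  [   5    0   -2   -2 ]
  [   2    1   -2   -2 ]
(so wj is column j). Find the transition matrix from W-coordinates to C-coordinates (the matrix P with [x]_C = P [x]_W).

Let M have columns uj and N have columns wj. Then for every x, N [x]_C = x = M [x]_W, so P = N^(-1) M.
Since det N = -1, N^(-1) has integer entries; multiplying gives P = [[0, 2, 1, 0], [-2, -2, 1, 1], [1, 0, -1, 2], [1, 1, -2, -1]].

[[0, 2, 1, 0], [-2, -2, 1, 1], [1, 0, -1, 2], [1, 1, -2, -1]]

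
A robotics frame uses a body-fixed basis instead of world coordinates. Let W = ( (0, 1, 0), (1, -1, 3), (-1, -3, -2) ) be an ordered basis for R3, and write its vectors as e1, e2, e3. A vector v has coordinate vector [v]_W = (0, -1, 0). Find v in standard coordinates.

(-1, 1, -3)

v = M [v]_W, where M has columns e1, ..., e3.
Carrying out the matrix-vector product, v = (-1, 1, -3).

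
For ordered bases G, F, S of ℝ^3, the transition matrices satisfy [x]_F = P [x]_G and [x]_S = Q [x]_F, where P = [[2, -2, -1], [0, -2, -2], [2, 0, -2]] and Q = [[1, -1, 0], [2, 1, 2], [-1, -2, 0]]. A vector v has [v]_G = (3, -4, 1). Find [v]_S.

Apply P to get F-coordinates (13, 6, 4), then Q to get S-coordinates.
The result is [v]_S = (7, 40, -25).

(7, 40, -25)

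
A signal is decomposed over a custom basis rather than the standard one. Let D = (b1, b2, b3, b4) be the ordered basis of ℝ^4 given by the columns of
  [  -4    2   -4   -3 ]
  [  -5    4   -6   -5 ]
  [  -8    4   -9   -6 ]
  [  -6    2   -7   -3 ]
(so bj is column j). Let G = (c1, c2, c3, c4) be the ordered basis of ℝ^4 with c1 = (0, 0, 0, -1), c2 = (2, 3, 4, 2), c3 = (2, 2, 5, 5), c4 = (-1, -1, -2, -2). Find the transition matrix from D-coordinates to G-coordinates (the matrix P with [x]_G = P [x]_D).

Take x = bj: its D-coordinates are the j-th standard unit vector, so P e_j — column j of P — equals [bj]_G.
b1 = 0·c1 - c2 + 0·c3 + 2c4, giving column 1 = (0, -1, 0, 2); repeating for each j gives P = [[0, -2, 2, 1], [-1, 2, -2, -2], [0, 0, -1, 0], [2, 2, -2, -1]].

[[0, -2, 2, 1], [-1, 2, -2, -2], [0, 0, -1, 0], [2, 2, -2, -1]]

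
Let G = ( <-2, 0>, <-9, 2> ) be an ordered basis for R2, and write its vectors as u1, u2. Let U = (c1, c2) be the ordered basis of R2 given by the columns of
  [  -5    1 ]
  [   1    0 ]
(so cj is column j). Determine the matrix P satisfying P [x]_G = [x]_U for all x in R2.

Let M have columns uj and N have columns cj. Then for every x, N [x]_U = x = M [x]_G, so P = N^(-1) M.
Since det N = -1, N^(-1) has integer entries; multiplying gives P = [[0, 2], [-2, 1]].

[[0, 2], [-2, 1]]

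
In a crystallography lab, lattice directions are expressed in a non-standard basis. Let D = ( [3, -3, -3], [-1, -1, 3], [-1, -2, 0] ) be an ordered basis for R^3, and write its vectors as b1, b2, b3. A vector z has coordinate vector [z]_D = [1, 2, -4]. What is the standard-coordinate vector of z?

[5, 3, 3]

By definition z = b1 + 2b2 - 4b3.
Summing componentwise gives [5, 3, 3].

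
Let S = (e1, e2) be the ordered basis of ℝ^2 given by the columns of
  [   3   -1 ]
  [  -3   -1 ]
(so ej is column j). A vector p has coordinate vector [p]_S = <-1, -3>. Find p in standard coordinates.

<0, 6>

The coordinates say p = -e1 - 3e2; adding the scaled basis vectors gives <0, 6>.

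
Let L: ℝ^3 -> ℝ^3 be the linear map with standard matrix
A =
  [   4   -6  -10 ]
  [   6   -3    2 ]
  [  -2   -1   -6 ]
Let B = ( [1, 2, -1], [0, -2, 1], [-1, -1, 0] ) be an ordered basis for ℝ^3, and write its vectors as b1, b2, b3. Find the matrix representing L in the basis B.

[[0, 2, -1], [2, -2, 2], [-2, 0, -3]]

With P the matrix whose columns are b1, ..., b3, [L]_B = P^(-1) A P.
Column by column: L(b1) = A b1 = [2, -2, 2]; its B-coordinates [0, 2, -2] give column 1.
Continuing for each basis vector yields [L]_B = [[0, 2, -1], [2, -2, 2], [-2, 0, -3]].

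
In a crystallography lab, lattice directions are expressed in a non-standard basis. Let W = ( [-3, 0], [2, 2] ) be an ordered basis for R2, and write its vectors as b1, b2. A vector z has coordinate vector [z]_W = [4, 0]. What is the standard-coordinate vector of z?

[-12, 0]

z = M [z]_W, where M has columns b1, b2.
Carrying out the matrix-vector product, z = [-12, 0].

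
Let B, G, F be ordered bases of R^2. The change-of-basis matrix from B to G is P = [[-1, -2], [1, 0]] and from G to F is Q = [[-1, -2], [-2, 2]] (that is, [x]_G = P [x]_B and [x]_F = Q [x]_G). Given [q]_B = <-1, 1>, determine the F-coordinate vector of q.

First [q]_G = P [q]_B = <-1, -1>.
Then [q]_F = Q [q]_G = <3, 0>.

<3, 0>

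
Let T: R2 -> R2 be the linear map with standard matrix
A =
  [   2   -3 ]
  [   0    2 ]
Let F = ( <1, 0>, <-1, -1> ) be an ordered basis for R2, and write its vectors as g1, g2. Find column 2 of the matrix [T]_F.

Column 2 of [T]_F is the F-coordinate vector of T(g2).
In standard coordinates T(g2) = A g2 = <1, -2>.
Converting to F: <1, -2> = 3g1 + 2g2, so the coordinate vector is <3, 2>.

<3, 2>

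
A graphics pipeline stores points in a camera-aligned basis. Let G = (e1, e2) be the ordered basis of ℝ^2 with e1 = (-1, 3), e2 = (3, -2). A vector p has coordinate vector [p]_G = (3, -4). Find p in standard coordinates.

By definition p = 3e1 - 4e2.
Summing componentwise gives (-15, 17).

(-15, 17)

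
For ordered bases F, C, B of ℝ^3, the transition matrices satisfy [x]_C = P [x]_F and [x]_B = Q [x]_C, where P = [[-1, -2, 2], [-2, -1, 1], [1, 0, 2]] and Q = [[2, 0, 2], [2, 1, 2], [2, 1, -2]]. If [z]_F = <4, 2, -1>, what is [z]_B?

First [z]_C = P [z]_F = <-10, -11, 2>.
Then [z]_B = Q [z]_C = <-16, -27, -35>.

<-16, -27, -35>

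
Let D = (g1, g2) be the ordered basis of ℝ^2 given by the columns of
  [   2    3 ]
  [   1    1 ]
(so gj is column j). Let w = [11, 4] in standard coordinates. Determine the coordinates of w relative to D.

[1, 3]

[w]_D is the unique c with M c = w, where M has columns g1, g2.
System: 2c_1 + 3c_2 = 11, c_1 + c_2 = 4; solving gives c_1 = 1, c_2 = 3.
Check: g1 + 3g2 = [11, 4].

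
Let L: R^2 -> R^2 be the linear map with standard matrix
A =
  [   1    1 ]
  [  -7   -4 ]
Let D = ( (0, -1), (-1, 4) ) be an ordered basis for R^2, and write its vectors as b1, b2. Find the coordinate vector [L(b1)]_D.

Column 1 of [L]_D is the D-coordinate vector of L(b1).
In standard coordinates L(b1) = A b1 = (-1, 4).
Converting to D: (-1, 4) = 0·b1 + b2, so the coordinate vector is (0, 1).

(0, 1)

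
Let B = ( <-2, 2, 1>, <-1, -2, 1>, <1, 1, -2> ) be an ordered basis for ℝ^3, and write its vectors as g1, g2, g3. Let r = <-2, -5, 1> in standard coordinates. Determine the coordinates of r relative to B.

We seek scalars with c_1 g1 + ... + c_3 g3 = r; equivalently solve M c = r where the columns of M are g1, ..., g3.
Row-reducing the augmented matrix [M | r] gives c = (0, 3, 1).
Check: 0·g1 + 3g2 + g3 = <-2, -5, 1>.

<0, 3, 1>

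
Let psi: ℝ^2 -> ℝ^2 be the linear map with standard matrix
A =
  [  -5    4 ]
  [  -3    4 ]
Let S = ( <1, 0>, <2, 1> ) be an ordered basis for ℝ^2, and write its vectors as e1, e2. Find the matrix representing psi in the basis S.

With P the matrix whose columns are e1, e2, [psi]_S = P^(-1) A P.
Column by column: psi(e1) = A e1 = <-5, -3>; its S-coordinates <1, -3> give column 1.
Continuing for each basis vector yields [psi]_S = [[1, -2], [-3, -2]].

[[1, -2], [-3, -2]]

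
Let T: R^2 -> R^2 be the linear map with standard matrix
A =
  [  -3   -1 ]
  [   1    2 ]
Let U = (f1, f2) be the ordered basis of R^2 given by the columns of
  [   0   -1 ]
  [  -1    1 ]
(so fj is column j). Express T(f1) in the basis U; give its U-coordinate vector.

Column 1 of [T]_U is the U-coordinate vector of T(f1).
In standard coordinates T(f1) = A f1 = <1, -2>.
Converting to U: <1, -2> = f1 - f2, so the coordinate vector is <1, -1>.

<1, -1>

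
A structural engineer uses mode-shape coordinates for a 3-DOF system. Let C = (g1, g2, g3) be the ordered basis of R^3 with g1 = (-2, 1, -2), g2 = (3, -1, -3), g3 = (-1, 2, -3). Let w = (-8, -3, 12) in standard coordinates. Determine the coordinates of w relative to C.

Write w = c_1 g1 + ... + c_3 g3 and solve for the c_i.
Gaussian elimination on [M | w] yields c = (3, -2, -4).
Check: 3g1 - 2g2 - 4g3 = (-8, -3, 12).

(3, -2, -4)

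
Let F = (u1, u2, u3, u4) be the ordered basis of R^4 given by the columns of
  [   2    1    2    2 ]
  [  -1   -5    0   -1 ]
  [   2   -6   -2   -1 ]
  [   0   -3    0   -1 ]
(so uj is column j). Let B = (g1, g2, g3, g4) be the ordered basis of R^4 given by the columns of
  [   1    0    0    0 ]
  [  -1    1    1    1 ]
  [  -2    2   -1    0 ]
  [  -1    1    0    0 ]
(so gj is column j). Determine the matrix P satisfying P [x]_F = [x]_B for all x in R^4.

Column j of P is [uj]_B, since P maps F-coordinates to B-coordinates.
Expressing u1 in B: u1 = 2g1 + 2g2 - 2g3 + g4, so column 1 of P is [2, 2, -2, 1].
Doing the same for each uj gives P = [[2, 1, 2, 2], [2, -2, 2, 1], [-2, 0, 2, -1], [1, -2, -2, 1]].

[[2, 1, 2, 2], [2, -2, 2, 1], [-2, 0, 2, -1], [1, -2, -2, 1]]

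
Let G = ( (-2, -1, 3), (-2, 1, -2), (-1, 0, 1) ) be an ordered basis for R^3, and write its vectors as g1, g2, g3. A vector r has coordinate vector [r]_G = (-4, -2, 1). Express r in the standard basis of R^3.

(11, 2, -7)

By definition r = -4g1 - 2g2 + g3.
Summing componentwise gives (11, 2, -7).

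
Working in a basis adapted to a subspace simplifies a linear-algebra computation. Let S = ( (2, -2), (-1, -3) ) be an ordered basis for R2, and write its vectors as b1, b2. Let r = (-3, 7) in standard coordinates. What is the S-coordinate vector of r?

[r]_S is the unique c with M c = r, where M has columns b1, b2.
System: 2c_1 - c_2 = -3, -2c_1 - 3c_2 = 7; solving gives c_1 = -2, c_2 = -1.
Check: -2b1 - b2 = (-3, 7).

(-2, -1)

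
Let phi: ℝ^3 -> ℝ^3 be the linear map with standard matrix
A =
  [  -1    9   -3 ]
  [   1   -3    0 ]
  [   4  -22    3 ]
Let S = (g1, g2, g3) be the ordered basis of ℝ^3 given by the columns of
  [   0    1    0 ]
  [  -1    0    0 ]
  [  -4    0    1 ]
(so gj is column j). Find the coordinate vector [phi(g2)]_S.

<-1, -1, 0>

Compute phi(g2) = A g2 = <-1, 1, 4> in standard coordinates.
Then write this in S-coordinates: solve for y in y_1 g1 + ... + y_3 g3 = <-1, 1, 4>.
This gives y = <-1, -1, 0>, which is column 2 of [phi]_S.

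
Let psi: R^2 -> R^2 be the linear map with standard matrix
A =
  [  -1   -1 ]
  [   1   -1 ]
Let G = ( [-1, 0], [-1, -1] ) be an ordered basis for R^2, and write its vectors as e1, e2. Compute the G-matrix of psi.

With P the matrix whose columns are e1, e2, [psi]_G = P^(-1) A P.
Column by column: psi(e1) = A e1 = [1, -1]; its G-coordinates [-2, 1] give column 1.
Continuing for each basis vector yields [psi]_G = [[-2, -2], [1, 0]].

[[-2, -2], [1, 0]]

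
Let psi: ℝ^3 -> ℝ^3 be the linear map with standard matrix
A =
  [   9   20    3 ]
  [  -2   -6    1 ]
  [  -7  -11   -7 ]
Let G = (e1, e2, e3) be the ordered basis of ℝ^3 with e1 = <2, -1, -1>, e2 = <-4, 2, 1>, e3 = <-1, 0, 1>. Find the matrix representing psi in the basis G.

[[-1, -3, 3], [0, -3, 3], [3, -1, 0]]

The j-th column of [psi]_G is [psi(ej)]_G.
psi(e1) = A e1 = <-5, 1, 4> = -e1 + 0·e2 + 3e3, so column 1 is <-1, 0, 3>.
Repeating for e2, e3 and assembling the columns gives [[-1, -3, 3], [0, -3, 3], [3, -1, 0]].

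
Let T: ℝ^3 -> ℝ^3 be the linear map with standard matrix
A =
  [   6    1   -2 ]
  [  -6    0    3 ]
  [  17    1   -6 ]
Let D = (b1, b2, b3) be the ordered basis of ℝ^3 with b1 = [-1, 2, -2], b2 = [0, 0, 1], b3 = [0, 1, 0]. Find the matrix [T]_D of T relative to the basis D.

[[0, 2, -1], [-3, -2, -1], [0, -1, 2]]

With P the matrix whose columns are b1, ..., b3, [T]_D = P^(-1) A P.
Column by column: T(b1) = A b1 = [0, 0, -3]; its D-coordinates [0, -3, 0] give column 1.
Continuing for each basis vector yields [T]_D = [[0, 2, -1], [-3, -2, -1], [0, -1, 2]].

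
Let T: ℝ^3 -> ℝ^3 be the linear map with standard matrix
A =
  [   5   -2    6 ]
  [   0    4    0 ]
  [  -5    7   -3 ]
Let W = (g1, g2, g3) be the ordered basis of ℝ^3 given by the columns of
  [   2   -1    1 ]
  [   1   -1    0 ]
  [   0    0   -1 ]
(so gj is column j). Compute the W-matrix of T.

[[1, -1, -3], [-3, 3, -3], [3, 2, 2]]

Let P have columns g1, ..., g3. Then [T]_W = P^(-1) A P.
Here det P = 1, so P^(-1) is integer; computing A P first and then P^(-1)(A P) gives [[1, -1, -3], [-3, 3, -3], [3, 2, 2]].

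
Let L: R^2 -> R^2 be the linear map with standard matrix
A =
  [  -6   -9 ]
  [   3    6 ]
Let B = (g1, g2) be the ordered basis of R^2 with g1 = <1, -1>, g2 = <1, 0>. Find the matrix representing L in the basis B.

Let P have columns g1, g2. Then [L]_B = P^(-1) A P.
Here det P = 1, so P^(-1) is integer; computing A P first and then P^(-1)(A P) gives [[3, -3], [0, -3]].

[[3, -3], [0, -3]]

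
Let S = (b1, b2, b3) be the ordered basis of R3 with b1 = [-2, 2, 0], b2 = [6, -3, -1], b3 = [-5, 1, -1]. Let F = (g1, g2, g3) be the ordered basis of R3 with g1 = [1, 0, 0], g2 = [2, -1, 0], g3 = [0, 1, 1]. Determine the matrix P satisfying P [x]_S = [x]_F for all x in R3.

[[2, 2, -1], [-2, 2, -2], [0, -1, -1]]

Take x = bj: its S-coordinates are the j-th standard unit vector, so P e_j — column j of P — equals [bj]_F.
b1 = 2g1 - 2g2 + 0·g3, giving column 1 = [2, -2, 0]; repeating for each j gives P = [[2, 2, -1], [-2, 2, -2], [0, -1, -1]].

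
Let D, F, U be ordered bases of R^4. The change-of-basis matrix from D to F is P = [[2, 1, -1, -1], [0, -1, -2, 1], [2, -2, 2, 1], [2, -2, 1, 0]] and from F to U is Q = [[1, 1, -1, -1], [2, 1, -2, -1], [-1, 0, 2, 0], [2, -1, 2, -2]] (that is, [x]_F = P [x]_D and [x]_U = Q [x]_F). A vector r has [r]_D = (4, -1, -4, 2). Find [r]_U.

First [r]_F = P [r]_D = (9, 11, 4, 6).
Then [r]_U = Q [r]_F = (10, 15, -1, 3).

(10, 15, -1, 3)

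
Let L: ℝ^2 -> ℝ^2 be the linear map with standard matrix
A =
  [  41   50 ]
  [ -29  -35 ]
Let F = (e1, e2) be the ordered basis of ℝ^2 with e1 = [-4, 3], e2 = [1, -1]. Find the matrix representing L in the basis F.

[[3, 3], [-2, 3]]

Let P have columns e1, e2. Then [L]_F = P^(-1) A P.
Here det P = 1, so P^(-1) is integer; computing A P first and then P^(-1)(A P) gives [[3, 3], [-2, 3]].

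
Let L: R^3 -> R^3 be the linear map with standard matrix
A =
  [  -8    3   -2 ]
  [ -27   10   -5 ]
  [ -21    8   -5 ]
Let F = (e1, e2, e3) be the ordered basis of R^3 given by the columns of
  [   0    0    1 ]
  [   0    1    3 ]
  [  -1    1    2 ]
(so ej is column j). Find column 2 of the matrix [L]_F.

Compute L(e2) = A e2 = <1, 5, 3> in standard coordinates.
Then write this in F-coordinates: solve for y in y_1 e1 + ... + y_3 e3 = <1, 5, 3>.
This gives y = <1, 2, 1>, which is column 2 of [L]_F.

<1, 2, 1>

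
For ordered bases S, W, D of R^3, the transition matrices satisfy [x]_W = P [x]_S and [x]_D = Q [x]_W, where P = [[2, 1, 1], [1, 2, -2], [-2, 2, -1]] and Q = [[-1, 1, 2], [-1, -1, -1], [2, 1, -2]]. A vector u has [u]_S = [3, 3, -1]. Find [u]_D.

[5, -20, 25]

Apply P to get W-coordinates [8, 11, 1], then Q to get D-coordinates.
The result is [u]_D = [5, -20, 25].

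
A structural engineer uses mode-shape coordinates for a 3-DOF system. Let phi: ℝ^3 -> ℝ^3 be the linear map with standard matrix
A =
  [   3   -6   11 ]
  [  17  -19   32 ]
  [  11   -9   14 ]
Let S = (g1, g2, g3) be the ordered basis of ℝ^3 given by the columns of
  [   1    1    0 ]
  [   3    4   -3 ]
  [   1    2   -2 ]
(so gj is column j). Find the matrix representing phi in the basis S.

[[-2, -1, -3], [-2, 2, -1], [-2, 0, -2]]

With P the matrix whose columns are g1, ..., g3, [phi]_S = P^(-1) A P.
Column by column: phi(g1) = A g1 = (-4, -8, -2); its S-coordinates (-2, -2, -2) give column 1.
Continuing for each basis vector yields [phi]_S = [[-2, -1, -3], [-2, 2, -1], [-2, 0, -2]].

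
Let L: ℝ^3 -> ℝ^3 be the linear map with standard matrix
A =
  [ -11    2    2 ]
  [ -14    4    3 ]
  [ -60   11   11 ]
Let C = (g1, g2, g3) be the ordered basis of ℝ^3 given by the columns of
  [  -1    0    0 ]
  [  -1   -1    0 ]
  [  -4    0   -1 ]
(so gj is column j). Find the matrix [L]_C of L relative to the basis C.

[[-1, 2, 2], [3, 2, 1], [-1, 3, 3]]

Let P have columns g1, ..., g3. Then [L]_C = P^(-1) A P.
Here det P = -1, so P^(-1) is integer; computing A P first and then P^(-1)(A P) gives [[-1, 2, 2], [3, 2, 1], [-1, 3, 3]].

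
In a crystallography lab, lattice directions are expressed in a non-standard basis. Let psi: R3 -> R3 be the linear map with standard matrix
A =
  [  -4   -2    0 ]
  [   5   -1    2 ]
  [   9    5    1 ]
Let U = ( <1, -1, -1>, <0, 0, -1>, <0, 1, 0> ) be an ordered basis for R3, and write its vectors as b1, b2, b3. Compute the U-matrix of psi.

[[-2, 0, -2], [-1, 1, -3], [2, -2, -3]]

With P the matrix whose columns are b1, ..., b3, [psi]_U = P^(-1) A P.
Column by column: psi(b1) = A b1 = <-2, 4, 3>; its U-coordinates <-2, -1, 2> give column 1.
Continuing for each basis vector yields [psi]_U = [[-2, 0, -2], [-1, 1, -3], [2, -2, -3]].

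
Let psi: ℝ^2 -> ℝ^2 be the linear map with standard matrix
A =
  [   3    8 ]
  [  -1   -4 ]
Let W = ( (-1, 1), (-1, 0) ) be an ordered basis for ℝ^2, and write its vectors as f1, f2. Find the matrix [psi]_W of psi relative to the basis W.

[[-3, 1], [-2, 2]]

With P the matrix whose columns are f1, f2, [psi]_W = P^(-1) A P.
Column by column: psi(f1) = A f1 = (5, -3); its W-coordinates (-3, -2) give column 1.
Continuing for each basis vector yields [psi]_W = [[-3, 1], [-2, 2]].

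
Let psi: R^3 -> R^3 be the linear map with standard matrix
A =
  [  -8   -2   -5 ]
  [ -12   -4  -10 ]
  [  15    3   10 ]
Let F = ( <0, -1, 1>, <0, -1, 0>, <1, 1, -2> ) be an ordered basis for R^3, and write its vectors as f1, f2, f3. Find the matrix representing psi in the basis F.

[[1, 1, -2], [2, -3, -2], [-3, 2, 0]]

Let P have columns f1, ..., f3. Then [psi]_F = P^(-1) A P.
Here det P = 1, so P^(-1) is integer; computing A P first and then P^(-1)(A P) gives [[1, 1, -2], [2, -3, -2], [-3, 2, 0]].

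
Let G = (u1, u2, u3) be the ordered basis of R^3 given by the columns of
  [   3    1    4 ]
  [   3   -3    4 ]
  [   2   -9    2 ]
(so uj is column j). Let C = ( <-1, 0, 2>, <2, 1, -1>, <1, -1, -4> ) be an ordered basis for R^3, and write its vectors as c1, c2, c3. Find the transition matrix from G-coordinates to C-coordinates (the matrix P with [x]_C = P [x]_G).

[[0, -1, -2], [2, -1, 2], [-1, 2, -2]]

Let M have columns uj and N have columns cj. Then for every x, N [x]_C = x = M [x]_G, so P = N^(-1) M.
Since det N = -1, N^(-1) has integer entries; multiplying gives P = [[0, -1, -2], [2, -1, 2], [-1, 2, -2]].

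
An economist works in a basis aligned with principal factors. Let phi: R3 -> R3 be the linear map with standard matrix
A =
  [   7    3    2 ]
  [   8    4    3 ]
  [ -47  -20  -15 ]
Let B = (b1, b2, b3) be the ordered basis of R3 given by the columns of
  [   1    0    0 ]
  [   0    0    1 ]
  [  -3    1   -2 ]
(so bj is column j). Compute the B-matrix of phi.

With P the matrix whose columns are b1, ..., b3, [phi]_B = P^(-1) A P.
Column by column: phi(b1) = A b1 = <1, -1, -2>; its B-coordinates <1, -1, -1> give column 1.
Continuing for each basis vector yields [phi]_B = [[1, 2, -1], [-1, -3, 3], [-1, 3, -2]].

[[1, 2, -1], [-1, -3, 3], [-1, 3, -2]]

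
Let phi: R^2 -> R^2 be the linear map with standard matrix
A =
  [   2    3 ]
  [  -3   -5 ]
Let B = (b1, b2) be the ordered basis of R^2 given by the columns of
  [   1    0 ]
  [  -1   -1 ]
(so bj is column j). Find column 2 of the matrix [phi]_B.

Column 2 of [phi]_B is the B-coordinate vector of phi(b2).
In standard coordinates phi(b2) = A b2 = [-3, 5].
Converting to B: [-3, 5] = -3b1 - 2b2, so the coordinate vector is [-3, -2].

[-3, -2]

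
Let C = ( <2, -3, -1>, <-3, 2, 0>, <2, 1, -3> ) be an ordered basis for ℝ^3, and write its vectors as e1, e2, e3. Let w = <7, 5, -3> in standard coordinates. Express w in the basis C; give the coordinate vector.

We seek scalars with c_1 e1 + ... + c_3 e3 = w; equivalently solve M c = w where the columns of M are e1, ..., e3.
Solving this 3x3 system gives c = (-3, -3, 2).
Check: -3e1 - 3e2 + 2e3 = <7, 5, -3>.

<-3, -3, 2>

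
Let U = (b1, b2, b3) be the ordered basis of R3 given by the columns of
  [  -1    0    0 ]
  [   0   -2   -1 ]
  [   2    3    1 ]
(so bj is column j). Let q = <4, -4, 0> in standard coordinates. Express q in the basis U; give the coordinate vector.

[q]_U is the unique c with M c = q, where M has columns b1, ..., b3.
Row-reducing the augmented matrix [M | q] gives c = (-4, 4, -4).
Check: -4b1 + 4b2 - 4b3 = <4, -4, 0>.

<-4, 4, -4>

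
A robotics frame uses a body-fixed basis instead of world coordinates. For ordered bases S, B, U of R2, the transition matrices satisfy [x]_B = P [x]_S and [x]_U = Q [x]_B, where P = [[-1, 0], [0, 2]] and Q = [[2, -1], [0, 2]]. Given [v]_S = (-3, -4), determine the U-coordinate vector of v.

First [v]_B = P [v]_S = (3, -8).
Then [v]_U = Q [v]_B = (14, -16).

(14, -16)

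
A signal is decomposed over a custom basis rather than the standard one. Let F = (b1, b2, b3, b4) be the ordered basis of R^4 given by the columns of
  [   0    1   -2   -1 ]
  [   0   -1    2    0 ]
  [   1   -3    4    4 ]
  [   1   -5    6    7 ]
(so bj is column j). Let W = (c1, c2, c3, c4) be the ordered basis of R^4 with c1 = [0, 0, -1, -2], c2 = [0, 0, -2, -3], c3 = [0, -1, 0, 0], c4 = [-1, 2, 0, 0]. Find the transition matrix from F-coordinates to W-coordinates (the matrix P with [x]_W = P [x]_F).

[[1, 1, 0, -2], [-1, 1, -2, -1], [0, -1, 2, 2], [0, -1, 2, 1]]

Let M have columns bj and N have columns cj. Then for every x, N [x]_W = x = M [x]_F, so P = N^(-1) M.
Since det N = 1, N^(-1) has integer entries; multiplying gives P = [[1, 1, 0, -2], [-1, 1, -2, -1], [0, -1, 2, 2], [0, -1, 2, 1]].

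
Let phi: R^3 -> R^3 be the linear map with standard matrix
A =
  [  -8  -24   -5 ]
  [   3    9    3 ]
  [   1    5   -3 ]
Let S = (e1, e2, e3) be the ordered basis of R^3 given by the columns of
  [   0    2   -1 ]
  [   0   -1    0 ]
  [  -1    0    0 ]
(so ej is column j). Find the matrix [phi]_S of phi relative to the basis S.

The j-th column of [phi]_S is [phi(ej)]_S.
phi(e1) = A e1 = [5, -3, 3] = -3e1 + 3e2 + e3, so column 1 is [-3, 3, 1].
Repeating for e2, e3 and assembling the columns gives [[-3, 3, 1], [3, 3, 3], [1, -2, -2]].

[[-3, 3, 1], [3, 3, 3], [1, -2, -2]]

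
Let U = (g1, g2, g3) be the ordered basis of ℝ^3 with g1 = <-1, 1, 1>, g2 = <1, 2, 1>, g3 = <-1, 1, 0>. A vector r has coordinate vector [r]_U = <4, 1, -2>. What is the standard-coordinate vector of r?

r = M [r]_U, where M has columns g1, ..., g3.
Carrying out the matrix-vector product, r = <-1, 4, 5>.

<-1, 4, 5>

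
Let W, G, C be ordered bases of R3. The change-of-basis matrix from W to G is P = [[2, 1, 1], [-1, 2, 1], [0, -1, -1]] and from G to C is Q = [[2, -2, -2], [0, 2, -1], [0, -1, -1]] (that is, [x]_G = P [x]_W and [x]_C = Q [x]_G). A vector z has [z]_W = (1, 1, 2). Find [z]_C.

Apply P to get G-coordinates (5, 3, -3), then Q to get C-coordinates.
The result is [z]_C = (10, 9, 0).

(10, 9, 0)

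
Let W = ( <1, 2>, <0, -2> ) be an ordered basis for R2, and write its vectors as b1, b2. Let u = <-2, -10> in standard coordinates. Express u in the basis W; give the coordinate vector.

We seek scalars with c_1 b1 + c_2 b2 = u; equivalently solve M c = u where the columns of M are b1, b2.
System: c_1 + 0c_2 = -2, 2c_1 - 2c_2 = -10; solving gives c_1 = -2, c_2 = 3.
Check: -2b1 + 3b2 = <-2, -10>.

<-2, 3>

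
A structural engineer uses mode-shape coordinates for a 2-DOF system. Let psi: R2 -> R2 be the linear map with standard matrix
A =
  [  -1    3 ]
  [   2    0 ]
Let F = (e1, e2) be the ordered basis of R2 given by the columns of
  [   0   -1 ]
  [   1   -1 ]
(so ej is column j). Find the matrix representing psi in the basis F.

[[-3, 0], [-3, 2]]

The j-th column of [psi]_F is [psi(ej)]_F.
psi(e1) = A e1 = [3, 0] = -3e1 - 3e2, so column 1 is [-3, -3].
Repeating for e2 and assembling the columns gives [[-3, 0], [-3, 2]].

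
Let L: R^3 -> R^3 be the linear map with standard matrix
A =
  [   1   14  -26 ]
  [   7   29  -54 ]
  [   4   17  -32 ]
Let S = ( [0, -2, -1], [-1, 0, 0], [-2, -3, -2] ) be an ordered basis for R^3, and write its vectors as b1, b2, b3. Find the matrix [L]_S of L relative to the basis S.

[[2, 2, 1], [2, -1, -2], [0, 1, -3]]

Let P have columns b1, ..., b3. Then [L]_S = P^(-1) A P.
Here det P = 1, so P^(-1) is integer; computing A P first and then P^(-1)(A P) gives [[2, 2, 1], [2, -1, -2], [0, 1, -3]].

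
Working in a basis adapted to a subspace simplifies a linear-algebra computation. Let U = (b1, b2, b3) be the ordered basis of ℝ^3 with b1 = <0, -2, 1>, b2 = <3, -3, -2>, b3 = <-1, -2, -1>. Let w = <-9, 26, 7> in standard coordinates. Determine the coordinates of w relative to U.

Write w = c_1 b1 + ... + c_3 b3 and solve for the c_i.
Gaussian elimination on [M | w] yields c = (-4, -4, -3).
Check: -4b1 - 4b2 - 3b3 = <-9, 26, 7>.

<-4, -4, -3>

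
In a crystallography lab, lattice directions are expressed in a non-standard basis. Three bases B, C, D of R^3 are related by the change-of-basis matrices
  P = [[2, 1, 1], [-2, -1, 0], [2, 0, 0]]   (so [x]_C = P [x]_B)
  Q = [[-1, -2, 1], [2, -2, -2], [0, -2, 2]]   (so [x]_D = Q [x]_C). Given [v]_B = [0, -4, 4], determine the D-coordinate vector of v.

Composing the changes, [v]_D = Q P [v]_B.
Q P = [[4, 1, -1], [4, 4, 2], [8, 2, 0]]; applying this to [0, -4, 4] gives [-8, -8, -8].

[-8, -8, -8]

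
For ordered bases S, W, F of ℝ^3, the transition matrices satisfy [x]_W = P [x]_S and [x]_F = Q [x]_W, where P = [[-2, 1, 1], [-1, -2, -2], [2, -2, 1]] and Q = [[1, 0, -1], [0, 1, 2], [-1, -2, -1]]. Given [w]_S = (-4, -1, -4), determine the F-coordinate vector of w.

Composing the changes, [w]_F = Q P [w]_S.
Q P = [[-4, 3, 0], [3, -6, 0], [2, 5, 2]]; applying this to (-4, -1, -4) gives (13, -6, -21).

(13, -6, -21)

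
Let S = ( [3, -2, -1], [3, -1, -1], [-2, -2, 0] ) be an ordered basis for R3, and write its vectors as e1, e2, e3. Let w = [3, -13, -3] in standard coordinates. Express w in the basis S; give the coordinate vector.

We seek scalars with c_1 e1 + ... + c_3 e3 = w; equivalently solve M c = w where the columns of M are e1, ..., e3.
Solving this 3x3 system gives c = (4, -1, 3).
Check: 4e1 - e2 + 3e3 = [3, -13, -3].

[4, -1, 3]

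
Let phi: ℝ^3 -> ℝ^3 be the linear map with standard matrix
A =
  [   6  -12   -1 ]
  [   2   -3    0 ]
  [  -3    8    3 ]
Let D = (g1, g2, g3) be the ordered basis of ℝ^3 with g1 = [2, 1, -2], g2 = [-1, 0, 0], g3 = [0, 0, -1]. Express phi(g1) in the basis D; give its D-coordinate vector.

[1, 0, 2]

Column 1 of [phi]_D is the D-coordinate vector of phi(g1).
In standard coordinates phi(g1) = A g1 = [2, 1, -4].
Converting to D: [2, 1, -4] = g1 + 0·g2 + 2g3, so the coordinate vector is [1, 0, 2].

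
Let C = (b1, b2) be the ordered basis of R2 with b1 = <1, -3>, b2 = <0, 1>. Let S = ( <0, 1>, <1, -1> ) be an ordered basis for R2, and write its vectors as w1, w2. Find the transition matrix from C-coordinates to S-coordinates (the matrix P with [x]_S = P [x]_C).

[[-2, 1], [1, 0]]

Column j of P is [bj]_S, since P maps C-coordinates to S-coordinates.
Expressing b1 in S: b1 = -2w1 + w2, so column 1 of P is <-2, 1>.
Doing the same for each bj gives P = [[-2, 1], [1, 0]].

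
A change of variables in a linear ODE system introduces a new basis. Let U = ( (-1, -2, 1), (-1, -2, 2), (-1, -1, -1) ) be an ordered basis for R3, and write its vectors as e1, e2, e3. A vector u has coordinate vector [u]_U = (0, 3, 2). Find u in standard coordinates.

(-5, -8, 4)

The coordinates say u = 0·e1 + 3e2 + 2e3; adding the scaled basis vectors gives (-5, -8, 4).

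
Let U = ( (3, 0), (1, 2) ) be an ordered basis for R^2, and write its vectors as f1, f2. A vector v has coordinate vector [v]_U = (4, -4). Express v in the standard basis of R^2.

The coordinates say v = 4f1 - 4f2; adding the scaled basis vectors gives (8, -8).

(8, -8)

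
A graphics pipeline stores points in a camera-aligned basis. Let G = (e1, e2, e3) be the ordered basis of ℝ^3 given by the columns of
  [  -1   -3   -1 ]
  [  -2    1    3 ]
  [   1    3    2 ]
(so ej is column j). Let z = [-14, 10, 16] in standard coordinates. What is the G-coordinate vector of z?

We seek scalars with c_1 e1 + ... + c_3 e3 = z; equivalently solve M c = z where the columns of M are e1, ..., e3.
Solving this 3x3 system gives c = (0, 4, 2).
Check: 0·e1 + 4e2 + 2e3 = [-14, 10, 16].

[0, 4, 2]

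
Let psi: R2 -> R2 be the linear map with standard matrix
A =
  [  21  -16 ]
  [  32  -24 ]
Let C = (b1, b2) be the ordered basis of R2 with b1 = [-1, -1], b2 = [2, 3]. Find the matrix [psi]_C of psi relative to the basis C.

[[-1, 2], [-3, -2]]

With P the matrix whose columns are b1, b2, [psi]_C = P^(-1) A P.
Column by column: psi(b1) = A b1 = [-5, -8]; its C-coordinates [-1, -3] give column 1.
Continuing for each basis vector yields [psi]_C = [[-1, 2], [-3, -2]].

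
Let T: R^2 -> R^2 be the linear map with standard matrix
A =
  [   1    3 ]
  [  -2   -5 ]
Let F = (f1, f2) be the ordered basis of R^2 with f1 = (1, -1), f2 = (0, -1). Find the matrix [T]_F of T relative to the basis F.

[[-2, -3], [-1, -2]]

Let P have columns f1, f2. Then [T]_F = P^(-1) A P.
Here det P = -1, so P^(-1) is integer; computing A P first and then P^(-1)(A P) gives [[-2, -3], [-1, -2]].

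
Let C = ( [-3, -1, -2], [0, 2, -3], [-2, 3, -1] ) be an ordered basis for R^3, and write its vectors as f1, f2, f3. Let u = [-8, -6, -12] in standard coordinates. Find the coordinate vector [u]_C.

[u]_C is the unique c with M c = u, where M has columns f1, ..., f3.
Gaussian elimination on [M | u] yields c = (4, 2, -2).
Check: 4f1 + 2f2 - 2f3 = [-8, -6, -12].

[4, 2, -2]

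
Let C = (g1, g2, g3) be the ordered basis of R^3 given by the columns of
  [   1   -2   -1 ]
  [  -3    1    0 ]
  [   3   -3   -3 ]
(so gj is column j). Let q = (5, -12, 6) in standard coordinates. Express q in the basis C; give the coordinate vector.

[q]_C is the unique c with M c = q, where M has columns g1, ..., g3.
Row-reducing the augmented matrix [M | q] gives c = (3, -3, 4).
Check: 3g1 - 3g2 + 4g3 = (5, -12, 6).

(3, -3, 4)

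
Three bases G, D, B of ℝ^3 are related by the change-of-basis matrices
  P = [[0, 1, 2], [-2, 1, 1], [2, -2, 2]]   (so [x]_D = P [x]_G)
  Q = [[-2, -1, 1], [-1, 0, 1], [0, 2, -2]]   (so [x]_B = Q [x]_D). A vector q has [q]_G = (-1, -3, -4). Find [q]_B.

(23, 7, -2)

Composing the changes, [q]_B = Q P [q]_G.
Q P = [[4, -5, -3], [2, -3, 0], [-8, 6, -2]]; applying this to (-1, -3, -4) gives (23, 7, -2).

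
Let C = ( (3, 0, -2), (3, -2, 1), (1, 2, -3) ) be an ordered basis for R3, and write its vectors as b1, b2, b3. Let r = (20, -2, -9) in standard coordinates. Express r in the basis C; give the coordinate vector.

We seek scalars with c_1 b1 + ... + c_3 b3 = r; equivalently solve M c = r where the columns of M are b1, ..., b3.
Gaussian elimination on [M | r] yields c = (3, 3, 2).
Check: 3b1 + 3b2 + 2b3 = (20, -2, -9).

(3, 3, 2)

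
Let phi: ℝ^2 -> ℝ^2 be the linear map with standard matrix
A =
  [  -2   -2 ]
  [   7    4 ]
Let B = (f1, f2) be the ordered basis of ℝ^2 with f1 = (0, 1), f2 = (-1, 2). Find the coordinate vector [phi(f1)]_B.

Compute phi(f1) = A f1 = (-2, 4) in standard coordinates.
Then write this in B-coordinates: solve for y in y_1 f1 + y_2 f2 = (-2, 4).
This gives y = (0, 2), which is column 1 of [phi]_B.

(0, 2)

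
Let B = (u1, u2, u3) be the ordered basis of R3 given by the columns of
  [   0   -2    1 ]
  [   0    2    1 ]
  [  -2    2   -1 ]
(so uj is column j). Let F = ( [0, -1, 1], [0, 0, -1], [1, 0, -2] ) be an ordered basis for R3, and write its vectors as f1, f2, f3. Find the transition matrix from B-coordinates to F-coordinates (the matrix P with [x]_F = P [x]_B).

Column j of P is [uj]_F, since P maps B-coordinates to F-coordinates.
Expressing u1 in F: u1 = 0·f1 + 2f2 + 0·f3, so column 1 of P is [0, 2, 0].
Doing the same for each uj gives P = [[0, -2, -1], [2, 0, -2], [0, -2, 1]].

[[0, -2, -1], [2, 0, -2], [0, -2, 1]]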